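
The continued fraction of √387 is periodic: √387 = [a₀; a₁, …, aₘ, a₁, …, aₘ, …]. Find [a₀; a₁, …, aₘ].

a₀ = ⌊√387⌋ = 19.

[19; 1, 2, 19, 2, 1, 38]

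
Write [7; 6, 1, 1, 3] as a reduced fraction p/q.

329/46

Using pₖ = aₖpₖ₋₁ + pₖ₋₂ and qₖ = aₖqₖ₋₁ + qₖ₋₂:
  k=0: a=7, p=7, q=1
  k=1: a=6, p=43, q=6
  k=2: a=1, p=50, q=7
  k=3: a=1, p=93, q=13
  k=4: a=3, p=329, q=46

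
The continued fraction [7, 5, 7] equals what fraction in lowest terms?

Fold from the inside: start with 7/1.
  5 + 1/7 = 36/7
  7 + 7/36 = 259/36

259/36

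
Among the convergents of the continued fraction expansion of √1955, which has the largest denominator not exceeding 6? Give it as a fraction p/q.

221/5

√1955 = [44; 4, 1, 1, 1, 4, 88, …] (period length 6).
Convergents:
  p_0/q_0 = 44/1
  p_1/q_1 = 177/4
  p_2/q_2 = 221/5
  p_3/q_3 = 398/9
q_2 = 5 ≤ 6 < 9 = q_3, so the answer is 221/5.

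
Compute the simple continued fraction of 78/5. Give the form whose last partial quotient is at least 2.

[15; 1, 1, 2]

78 = 15×5 + 3
5 = 1×3 + 2
3 = 1×2 + 1
2 = 2×1 + 0  (stop)
So 78/5 = [15; 1, 1, 2].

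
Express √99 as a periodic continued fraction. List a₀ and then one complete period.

[9; 1, 18]

a₀ = ⌊√99⌋ = 9.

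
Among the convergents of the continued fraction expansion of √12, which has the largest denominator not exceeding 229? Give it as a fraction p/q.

627/181

√12 = [3; 2, 6, …] (period length 2).
Convergents:
  p_0/q_0 = 3/1
  p_1/q_1 = 7/2
  p_2/q_2 = 45/13
  p_3/q_3 = 97/28
  p_4/q_4 = 627/181
  p_5/q_5 = 1351/390
q_4 = 181 ≤ 229 < 390 = q_5, so the answer is 627/181.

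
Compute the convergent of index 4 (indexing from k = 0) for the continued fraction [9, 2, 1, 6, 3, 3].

Using pₖ = aₖpₖ₋₁ + pₖ₋₂, qₖ = aₖqₖ₋₁ + qₖ₋₂ (with p₋₁=1, p₋₂=0, q₋₁=0, q₋₂=1):
  k=0: a=9, p=9, q=1
  k=1: a=2, p=19, q=2
  k=2: a=1, p=28, q=3
  k=3: a=6, p=187, q=20
  k=4: a=3, p=589, q=63

589/63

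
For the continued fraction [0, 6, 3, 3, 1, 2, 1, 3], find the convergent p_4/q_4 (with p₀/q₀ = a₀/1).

Using pₖ = aₖpₖ₋₁ + pₖ₋₂, qₖ = aₖqₖ₋₁ + qₖ₋₂ (with p₋₁=1, p₋₂=0, q₋₁=0, q₋₂=1):
  k=0: a=0, p=0, q=1
  k=1: a=6, p=1, q=6
  k=2: a=3, p=3, q=19
  k=3: a=3, p=10, q=63
  k=4: a=1, p=13, q=82

13/82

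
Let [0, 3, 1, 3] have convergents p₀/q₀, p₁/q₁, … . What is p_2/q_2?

Using pₖ = aₖpₖ₋₁ + pₖ₋₂, qₖ = aₖqₖ₋₁ + qₖ₋₂ (with p₋₁=1, p₋₂=0, q₋₁=0, q₋₂=1):
  k=0: a=0, p=0, q=1
  k=1: a=3, p=1, q=3
  k=2: a=1, p=1, q=4

1/4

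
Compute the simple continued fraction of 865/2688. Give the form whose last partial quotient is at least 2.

[0; 3, 9, 3, 3, 9]

865 = 0*2688 + 865
2688 = 3*865 + 93
865 = 9*93 + 28
93 = 3*28 + 9
28 = 3*9 + 1
9 = 9*1 + 0  (stop)
So 865/2688 = [0; 3, 9, 3, 3, 9].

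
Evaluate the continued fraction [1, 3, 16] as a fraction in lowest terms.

65/49

Fold from the inside: start with 16/1.
  3 + 1/16 = 49/16
  1 + 16/49 = 65/49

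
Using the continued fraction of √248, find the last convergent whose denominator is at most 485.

5937/377

√248 = [15; 1, 2, 1, 30, …] (period length 4).
Convergents:
  p_0/q_0 = 15/1
  p_1/q_1 = 16/1
  p_2/q_2 = 47/3
  p_3/q_3 = 63/4
  p_4/q_4 = 1937/123
  p_5/q_5 = 2000/127
  p_6/q_6 = 5937/377
  p_7/q_7 = 7937/504
q_6 = 377 ≤ 485 < 504 = q_7, so the answer is 5937/377.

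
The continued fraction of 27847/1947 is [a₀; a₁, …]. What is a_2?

3

27847 = 14·1947 + 589   →  a_0 = 14
1947 = 3·589 + 180   →  a_1 = 3
589 = 3·180 + 49   →  a_2 = 3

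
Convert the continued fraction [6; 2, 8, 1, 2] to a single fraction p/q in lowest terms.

Fold from the inside: start with 2/1.
  1 + 1/2 = 3/2
  8 + 2/3 = 26/3
  2 + 3/26 = 55/26
  6 + 26/55 = 356/55

356/55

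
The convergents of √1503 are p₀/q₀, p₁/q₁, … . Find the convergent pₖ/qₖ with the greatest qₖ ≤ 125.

4187/108

√1503 = [38; 1, 3, 3, 8, 3, 3, 1, 76, …] (period length 8).
Convergents:
  p_0/q_0 = 38/1
  p_1/q_1 = 39/1
  p_2/q_2 = 155/4
  p_3/q_3 = 504/13
  p_4/q_4 = 4187/108
  p_5/q_5 = 13065/337
q_4 = 108 ≤ 125 < 337 = q_5, so the answer is 4187/108.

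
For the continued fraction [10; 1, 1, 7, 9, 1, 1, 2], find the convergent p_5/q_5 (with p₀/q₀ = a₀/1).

Using pₖ = aₖpₖ₋₁ + pₖ₋₂, qₖ = aₖqₖ₋₁ + qₖ₋₂ (with p₋₁=1, p₋₂=0, q₋₁=0, q₋₂=1):
  k=0: a=10, p=10, q=1
  k=1: a=1, p=11, q=1
  k=2: a=1, p=21, q=2
  k=3: a=7, p=158, q=15
  k=4: a=9, p=1443, q=137
  k=5: a=1, p=1601, q=152

1601/152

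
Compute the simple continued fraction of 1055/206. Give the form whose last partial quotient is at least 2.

[5; 8, 4, 6]

1055 = 5*206 + 25
206 = 8*25 + 6
25 = 4*6 + 1
6 = 6*1 + 0  (stop)
So 1055/206 = [5; 8, 4, 6].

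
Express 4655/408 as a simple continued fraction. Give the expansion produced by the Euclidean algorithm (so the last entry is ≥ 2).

[11; 2, 2, 3, 1, 8, 2]

4655 = 11·408 + 167
408 = 2·167 + 74
167 = 2·74 + 19
74 = 3·19 + 17
19 = 1·17 + 2
17 = 8·2 + 1
2 = 2·1 + 0  (stop)
So 4655/408 = [11; 2, 2, 3, 1, 8, 2].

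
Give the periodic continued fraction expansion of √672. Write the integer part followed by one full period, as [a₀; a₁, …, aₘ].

a₀ = ⌊√672⌋ = 25.
With m₀=0, d₀=1 and mₖ₊₁ = dₖaₖ − mₖ, dₖ₊₁ = (n − mₖ₊₁²)/dₖ, aₖ₊₁ = ⌊(a₀+mₖ₊₁)/dₖ₊₁⌋:
  k=1: m=25, d=47, a=1
  k=2: m=22, d=4, a=11
  k=3: m=22, d=47, a=1
  k=4: m=25, d=1, a=50
d=1 and a=2a₀=50 at k=4, so the next step gives (m, d) = (25, 47) again — its k=1 value — and the period has length 4.

[25; 1, 11, 1, 50]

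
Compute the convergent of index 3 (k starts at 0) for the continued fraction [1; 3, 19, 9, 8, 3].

697/525

Using pₖ = aₖpₖ₋₁ + pₖ₋₂, qₖ = aₖqₖ₋₁ + qₖ₋₂ (with p₋₁=1, p₋₂=0, q₋₁=0, q₋₂=1):
  k=0: a=1, p=1, q=1
  k=1: a=3, p=4, q=3
  k=2: a=19, p=77, q=58
  k=3: a=9, p=697, q=525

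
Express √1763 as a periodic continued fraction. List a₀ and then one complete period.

[41; 1, 82]

a₀ = ⌊√1763⌋ = 41.
With m₀=0, d₀=1 and mₖ₊₁ = dₖaₖ − mₖ, dₖ₊₁ = (n − mₖ₊₁²)/dₖ, aₖ₊₁ = ⌊(a₀+mₖ₊₁)/dₖ₊₁⌋:
  k=1: m=41, d=82, a=1
  k=2: m=41, d=1, a=82
d=1 and a=2a₀=82 at k=2, so the next step gives (m, d) = (41, 82) again — its k=1 value — and the period has length 2.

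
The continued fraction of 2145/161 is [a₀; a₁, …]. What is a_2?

2145 = 13·161 + 52   →  a_0 = 13
161 = 3·52 + 5   →  a_1 = 3
52 = 10·5 + 2   →  a_2 = 10

10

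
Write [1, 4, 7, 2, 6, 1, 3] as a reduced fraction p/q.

2223/1790

Using pₖ = aₖpₖ₋₁ + pₖ₋₂ and qₖ = aₖqₖ₋₁ + qₖ₋₂:
  k=0: a=1, p=1, q=1
  k=1: a=4, p=5, q=4
  k=2: a=7, p=36, q=29
  k=3: a=2, p=77, q=62
  k=4: a=6, p=498, q=401
  k=5: a=1, p=575, q=463
  k=6: a=3, p=2223, q=1790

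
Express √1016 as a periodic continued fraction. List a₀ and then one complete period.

a₀ = ⌊√1016⌋ = 31.
With m₀=0, d₀=1 and mₖ₊₁ = dₖaₖ − mₖ, dₖ₊₁ = (n − mₖ₊₁²)/dₖ, aₖ₊₁ = ⌊(a₀+mₖ₊₁)/dₖ₊₁⌋:
  k=1: m=31, d=55, a=1
  k=2: m=24, d=8, a=6
  k=3: m=24, d=55, a=1
  k=4: m=31, d=1, a=62
d=1 and a=2a₀=62 at k=4, so the next step gives (m, d) = (31, 55) again — its k=1 value — and the period has length 4.

[31; 1, 6, 1, 62]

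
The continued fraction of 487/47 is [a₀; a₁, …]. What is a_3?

487 = 10·47 + 17   →  a_0 = 10
47 = 2·17 + 13   →  a_1 = 2
17 = 1·13 + 4   →  a_2 = 1
13 = 3·4 + 1   →  a_3 = 3

3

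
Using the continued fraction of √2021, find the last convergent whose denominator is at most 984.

43472/967

√2021 = [44; 1, 21, 2, 21, 1, 88, …] (period length 6).
Convergents:
  p_0/q_0 = 44/1
  p_1/q_1 = 45/1
  p_2/q_2 = 989/22
  p_3/q_3 = 2023/45
  p_4/q_4 = 43472/967
  p_5/q_5 = 45495/1012
q_4 = 967 ≤ 984 < 1012 = q_5, so the answer is 43472/967.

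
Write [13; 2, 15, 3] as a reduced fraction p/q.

1281/95

Fold from the inside: start with 3/1.
  15 + 1/3 = 46/3
  2 + 3/46 = 95/46
  13 + 46/95 = 1281/95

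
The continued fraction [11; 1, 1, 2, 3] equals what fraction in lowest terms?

197/17

Fold from the inside: start with 3/1.
  2 + 1/3 = 7/3
  1 + 3/7 = 10/7
  1 + 7/10 = 17/10
  11 + 10/17 = 197/17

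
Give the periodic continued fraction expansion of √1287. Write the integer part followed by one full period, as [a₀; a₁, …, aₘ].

[35; 1, 6, 1, 70]

a₀ = ⌊√1287⌋ = 35.
With m₀=0, d₀=1 and mₖ₊₁ = dₖaₖ − mₖ, dₖ₊₁ = (n − mₖ₊₁²)/dₖ, aₖ₊₁ = ⌊(a₀+mₖ₊₁)/dₖ₊₁⌋:
  k=1: m=35, d=62, a=1
  k=2: m=27, d=9, a=6
  k=3: m=27, d=62, a=1
  k=4: m=35, d=1, a=70
d=1 and a=2a₀=70 at k=4, so the next step gives (m, d) = (35, 62) again — its k=1 value — and the period has length 4.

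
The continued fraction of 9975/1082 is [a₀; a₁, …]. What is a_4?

3

9975 = 9·1082 + 237   →  a_0 = 9
1082 = 4·237 + 134   →  a_1 = 4
237 = 1·134 + 103   →  a_2 = 1
134 = 1·103 + 31   →  a_3 = 1
103 = 3·31 + 10   →  a_4 = 3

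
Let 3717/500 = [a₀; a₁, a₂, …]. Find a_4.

2

3717 = 7·500 + 217   →  a_0 = 7
500 = 2·217 + 66   →  a_1 = 2
217 = 3·66 + 19   →  a_2 = 3
66 = 3·19 + 9   →  a_3 = 3
19 = 2·9 + 1   →  a_4 = 2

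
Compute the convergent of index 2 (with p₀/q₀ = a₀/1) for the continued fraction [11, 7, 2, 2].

167/15

Using pₖ = aₖpₖ₋₁ + pₖ₋₂, qₖ = aₖqₖ₋₁ + qₖ₋₂ (with p₋₁=1, p₋₂=0, q₋₁=0, q₋₂=1):
  k=0: a=11, p=11, q=1
  k=1: a=7, p=78, q=7
  k=2: a=2, p=167, q=15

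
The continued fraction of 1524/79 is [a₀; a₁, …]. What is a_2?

2

1524 = 19·79 + 23   →  a_0 = 19
79 = 3·23 + 10   →  a_1 = 3
23 = 2·10 + 3   →  a_2 = 2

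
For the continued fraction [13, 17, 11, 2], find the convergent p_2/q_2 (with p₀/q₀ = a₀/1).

Using pₖ = aₖpₖ₋₁ + pₖ₋₂, qₖ = aₖqₖ₋₁ + qₖ₋₂ (with p₋₁=1, p₋₂=0, q₋₁=0, q₋₂=1):
  k=0: a=13, p=13, q=1
  k=1: a=17, p=222, q=17
  k=2: a=11, p=2455, q=188

2455/188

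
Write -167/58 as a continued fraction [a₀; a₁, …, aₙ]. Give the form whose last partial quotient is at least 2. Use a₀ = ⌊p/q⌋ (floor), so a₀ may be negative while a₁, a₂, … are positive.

-167 = -3×58 + 7
58 = 8×7 + 2
7 = 3×2 + 1
2 = 2×1 + 0  (stop)
So -167/58 = [-3; 8, 3, 2].

[-3; 8, 3, 2]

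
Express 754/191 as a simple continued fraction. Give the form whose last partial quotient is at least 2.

[3; 1, 18, 10]

754 = 3·191 + 181
191 = 1·181 + 10
181 = 18·10 + 1
10 = 10·1 + 0  (stop)
So 754/191 = [3; 1, 18, 10].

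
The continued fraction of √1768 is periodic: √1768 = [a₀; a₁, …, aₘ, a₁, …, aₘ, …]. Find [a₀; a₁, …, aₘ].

a₀ = ⌊√1768⌋ = 42.
With m₀=0, d₀=1 and mₖ₊₁ = dₖaₖ − mₖ, dₖ₊₁ = (n − mₖ₊₁²)/dₖ, aₖ₊₁ = ⌊(a₀+mₖ₊₁)/dₖ₊₁⌋:
  k=1: m=42, d=4, a=21
  k=2: m=42, d=1, a=84
d=1 and a=2a₀=84 at k=2, so the next step gives (m, d) = (42, 4) again — its k=1 value — and the period has length 2.

[42; 21, 84]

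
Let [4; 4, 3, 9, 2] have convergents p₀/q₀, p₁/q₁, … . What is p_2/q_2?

Using pₖ = aₖpₖ₋₁ + pₖ₋₂, qₖ = aₖqₖ₋₁ + qₖ₋₂ (with p₋₁=1, p₋₂=0, q₋₁=0, q₋₂=1):
  k=0: a=4, p=4, q=1
  k=1: a=4, p=17, q=4
  k=2: a=3, p=55, q=13

55/13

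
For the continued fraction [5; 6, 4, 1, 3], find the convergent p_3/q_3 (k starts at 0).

160/31

Using pₖ = aₖpₖ₋₁ + pₖ₋₂, qₖ = aₖqₖ₋₁ + qₖ₋₂ (with p₋₁=1, p₋₂=0, q₋₁=0, q₋₂=1):
  k=0: a=5, p=5, q=1
  k=1: a=6, p=31, q=6
  k=2: a=4, p=129, q=25
  k=3: a=1, p=160, q=31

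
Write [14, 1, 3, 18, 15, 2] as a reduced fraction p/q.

Using pₖ = aₖpₖ₋₁ + pₖ₋₂ and qₖ = aₖqₖ₋₁ + qₖ₋₂:
  k=0: a=14, p=14, q=1
  k=1: a=1, p=15, q=1
  k=2: a=3, p=59, q=4
  k=3: a=18, p=1077, q=73
  k=4: a=15, p=16214, q=1099
  k=5: a=2, p=33505, q=2271

33505/2271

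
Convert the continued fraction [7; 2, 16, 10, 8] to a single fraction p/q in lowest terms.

Fold from the inside: start with 8/1.
  10 + 1/8 = 81/8
  16 + 8/81 = 1304/81
  2 + 81/1304 = 2689/1304
  7 + 1304/2689 = 20127/2689

20127/2689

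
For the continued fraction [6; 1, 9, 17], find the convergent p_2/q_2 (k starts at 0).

Using pₖ = aₖpₖ₋₁ + pₖ₋₂, qₖ = aₖqₖ₋₁ + qₖ₋₂ (with p₋₁=1, p₋₂=0, q₋₁=0, q₋₂=1):
  k=0: a=6, p=6, q=1
  k=1: a=1, p=7, q=1
  k=2: a=9, p=69, q=10

69/10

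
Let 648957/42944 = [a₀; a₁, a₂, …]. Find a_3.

19

648957 = 15·42944 + 4797   →  a_0 = 15
42944 = 8·4797 + 4568   →  a_1 = 8
4797 = 1·4568 + 229   →  a_2 = 1
4568 = 19·229 + 217   →  a_3 = 19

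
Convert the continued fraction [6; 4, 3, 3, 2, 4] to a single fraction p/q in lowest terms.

2736/439

Using pₖ = aₖpₖ₋₁ + pₖ₋₂ and qₖ = aₖqₖ₋₁ + qₖ₋₂:
  k=0: a=6, p=6, q=1
  k=1: a=4, p=25, q=4
  k=2: a=3, p=81, q=13
  k=3: a=3, p=268, q=43
  k=4: a=2, p=617, q=99
  k=5: a=4, p=2736, q=439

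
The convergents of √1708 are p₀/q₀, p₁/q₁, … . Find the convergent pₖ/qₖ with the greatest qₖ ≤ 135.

2521/61

√1708 = [41; 3, 20, 3, 82, …] (period length 4).
Convergents:
  p_0/q_0 = 41/1
  p_1/q_1 = 124/3
  p_2/q_2 = 2521/61
  p_3/q_3 = 7687/186
q_2 = 61 ≤ 135 < 186 = q_3, so the answer is 2521/61.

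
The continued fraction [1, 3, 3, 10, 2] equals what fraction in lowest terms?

Using pₖ = aₖpₖ₋₁ + pₖ₋₂ and qₖ = aₖqₖ₋₁ + qₖ₋₂:
  k=0: a=1, p=1, q=1
  k=1: a=3, p=4, q=3
  k=2: a=3, p=13, q=10
  k=3: a=10, p=134, q=103
  k=4: a=2, p=281, q=216

281/216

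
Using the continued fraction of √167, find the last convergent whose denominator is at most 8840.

√167 = [12; 1, 11, 1, 24, …] (period length 4).
Convergents:
  p_0/q_0 = 12/1
  p_1/q_1 = 13/1
  p_2/q_2 = 155/12
  p_3/q_3 = 168/13
  p_4/q_4 = 4187/324
  p_5/q_5 = 4355/337
  p_6/q_6 = 52092/4031
  p_7/q_7 = 56447/4368
  p_8/q_8 = 1406820/108863
q_7 = 4368 ≤ 8840 < 108863 = q_8, so the answer is 56447/4368.

56447/4368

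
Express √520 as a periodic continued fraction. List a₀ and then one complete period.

a₀ = ⌊√520⌋ = 22.
With m₀=0, d₀=1 and mₖ₊₁ = dₖaₖ − mₖ, dₖ₊₁ = (n − mₖ₊₁²)/dₖ, aₖ₊₁ = ⌊(a₀+mₖ₊₁)/dₖ₊₁⌋:
  k=1: m=22, d=36, a=1
  k=2: m=14, d=9, a=4
  k=3: m=22, d=4, a=11
  k=4: m=22, d=9, a=4
  k=5: m=14, d=36, a=1
  k=6: m=22, d=1, a=44
d=1 and a=2a₀=44 at k=6, so the next step gives (m, d) = (22, 36) again — its k=1 value — and the period has length 6.

[22; 1, 4, 11, 4, 1, 44]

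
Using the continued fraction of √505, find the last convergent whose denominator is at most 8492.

√505 = [22; 2, 8, 2, 44, …] (period length 4).
Convergents:
  p_0/q_0 = 22/1
  p_1/q_1 = 45/2
  p_2/q_2 = 382/17
  p_3/q_3 = 809/36
  p_4/q_4 = 35978/1601
  p_5/q_5 = 72765/3238
  p_6/q_6 = 618098/27505
q_5 = 3238 ≤ 8492 < 27505 = q_6, so the answer is 72765/3238.

72765/3238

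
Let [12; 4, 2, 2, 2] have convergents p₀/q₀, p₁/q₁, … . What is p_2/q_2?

110/9

Using pₖ = aₖpₖ₋₁ + pₖ₋₂, qₖ = aₖqₖ₋₁ + qₖ₋₂ (with p₋₁=1, p₋₂=0, q₋₁=0, q₋₂=1):
  k=0: a=12, p=12, q=1
  k=1: a=4, p=49, q=4
  k=2: a=2, p=110, q=9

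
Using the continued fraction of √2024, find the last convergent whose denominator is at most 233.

√2024 = [44; 1, 88, …] (period length 2).
Convergents:
  p_0/q_0 = 44/1
  p_1/q_1 = 45/1
  p_2/q_2 = 4004/89
  p_3/q_3 = 4049/90
  p_4/q_4 = 360316/8009
q_3 = 90 ≤ 233 < 8009 = q_4, so the answer is 4049/90.

4049/90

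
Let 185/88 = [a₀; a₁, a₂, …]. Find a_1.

185 = 2·88 + 9   →  a_0 = 2
88 = 9·9 + 7   →  a_1 = 9

9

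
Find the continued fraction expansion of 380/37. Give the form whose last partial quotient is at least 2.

380 = 10·37 + 10
37 = 3·10 + 7
10 = 1·7 + 3
7 = 2·3 + 1
3 = 3·1 + 0  (stop)
So 380/37 = [10; 3, 1, 2, 3].

[10; 3, 1, 2, 3]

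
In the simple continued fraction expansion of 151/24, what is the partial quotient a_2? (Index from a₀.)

2

151 = 6·24 + 7   →  a_0 = 6
24 = 3·7 + 3   →  a_1 = 3
7 = 2·3 + 1   →  a_2 = 2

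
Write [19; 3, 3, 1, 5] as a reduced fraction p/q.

Fold from the inside: start with 5/1.
  1 + 1/5 = 6/5
  3 + 5/6 = 23/6
  3 + 6/23 = 75/23
  19 + 23/75 = 1448/75

1448/75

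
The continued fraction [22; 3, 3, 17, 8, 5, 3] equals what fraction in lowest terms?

Using pₖ = aₖpₖ₋₁ + pₖ₋₂ and qₖ = aₖqₖ₋₁ + qₖ₋₂:
  k=0: a=22, p=22, q=1
  k=1: a=3, p=67, q=3
  k=2: a=3, p=223, q=10
  k=3: a=17, p=3858, q=173
  k=4: a=8, p=31087, q=1394
  k=5: a=5, p=159293, q=7143
  k=6: a=3, p=508966, q=22823

508966/22823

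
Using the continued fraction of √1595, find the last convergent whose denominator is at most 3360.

√1595 = [39; 1, 14, 1, 78, …] (period length 4).
Convergents:
  p_0/q_0 = 39/1
  p_1/q_1 = 40/1
  p_2/q_2 = 599/15
  p_3/q_3 = 639/16
  p_4/q_4 = 50441/1263
  p_5/q_5 = 51080/1279
  p_6/q_6 = 765561/19169
q_5 = 1279 ≤ 3360 < 19169 = q_6, so the answer is 51080/1279.

51080/1279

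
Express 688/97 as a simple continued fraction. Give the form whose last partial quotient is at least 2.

688 = 7*97 + 9
97 = 10*9 + 7
9 = 1*7 + 2
7 = 3*2 + 1
2 = 2*1 + 0  (stop)
So 688/97 = [7; 10, 1, 3, 2].

[7; 10, 1, 3, 2]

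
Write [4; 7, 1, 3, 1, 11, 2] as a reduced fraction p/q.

3959/959

Fold from the inside: start with 2/1.
  11 + 1/2 = 23/2
  1 + 2/23 = 25/23
  3 + 23/25 = 98/25
  1 + 25/98 = 123/98
  7 + 98/123 = 959/123
  4 + 123/959 = 3959/959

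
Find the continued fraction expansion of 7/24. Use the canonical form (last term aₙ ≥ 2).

[0; 3, 2, 3]

7 = 0·24 + 7
24 = 3·7 + 3
7 = 2·3 + 1
3 = 3·1 + 0  (stop)
So 7/24 = [0; 3, 2, 3].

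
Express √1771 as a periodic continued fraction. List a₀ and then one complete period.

[42; 12, 84]

a₀ = ⌊√1771⌋ = 42.
With m₀=0, d₀=1 and mₖ₊₁ = dₖaₖ − mₖ, dₖ₊₁ = (n − mₖ₊₁²)/dₖ, aₖ₊₁ = ⌊(a₀+mₖ₊₁)/dₖ₊₁⌋:
  k=1: m=42, d=7, a=12
  k=2: m=42, d=1, a=84
d=1 and a=2a₀=84 at k=2, so the next step gives (m, d) = (42, 7) again — its k=1 value — and the period has length 2.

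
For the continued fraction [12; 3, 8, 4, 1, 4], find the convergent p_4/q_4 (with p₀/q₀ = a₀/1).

1577/128

Using pₖ = aₖpₖ₋₁ + pₖ₋₂, qₖ = aₖqₖ₋₁ + qₖ₋₂ (with p₋₁=1, p₋₂=0, q₋₁=0, q₋₂=1):
  k=0: a=12, p=12, q=1
  k=1: a=3, p=37, q=3
  k=2: a=8, p=308, q=25
  k=3: a=4, p=1269, q=103
  k=4: a=1, p=1577, q=128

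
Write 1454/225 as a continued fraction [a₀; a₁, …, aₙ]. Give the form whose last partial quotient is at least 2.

[6; 2, 6, 8, 2]

1454 = 6·225 + 104
225 = 2·104 + 17
104 = 6·17 + 2
17 = 8·2 + 1
2 = 2·1 + 0  (stop)
So 1454/225 = [6; 2, 6, 8, 2].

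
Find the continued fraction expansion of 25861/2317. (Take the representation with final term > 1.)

[11; 6, 5, 8, 9]

25861 = 11×2317 + 374
2317 = 6×374 + 73
374 = 5×73 + 9
73 = 8×9 + 1
9 = 9×1 + 0  (stop)
So 25861/2317 = [11; 6, 5, 8, 9].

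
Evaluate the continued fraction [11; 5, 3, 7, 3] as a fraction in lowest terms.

4106/367

Using pₖ = aₖpₖ₋₁ + pₖ₋₂ and qₖ = aₖqₖ₋₁ + qₖ₋₂:
  k=0: a=11, p=11, q=1
  k=1: a=5, p=56, q=5
  k=2: a=3, p=179, q=16
  k=3: a=7, p=1309, q=117
  k=4: a=3, p=4106, q=367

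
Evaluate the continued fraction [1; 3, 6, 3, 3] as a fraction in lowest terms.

Using pₖ = aₖpₖ₋₁ + pₖ₋₂ and qₖ = aₖqₖ₋₁ + qₖ₋₂:
  k=0: a=1, p=1, q=1
  k=1: a=3, p=4, q=3
  k=2: a=6, p=25, q=19
  k=3: a=3, p=79, q=60
  k=4: a=3, p=262, q=199

262/199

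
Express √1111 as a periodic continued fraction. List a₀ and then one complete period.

a₀ = ⌊√1111⌋ = 33.
With m₀=0, d₀=1 and mₖ₊₁ = dₖaₖ − mₖ, dₖ₊₁ = (n − mₖ₊₁²)/dₖ, aₖ₊₁ = ⌊(a₀+mₖ₊₁)/dₖ₊₁⌋:
  k=1: m=33, d=22, a=3
  k=2: m=33, d=1, a=66
d=1 and a=2a₀=66 at k=2, so the next step gives (m, d) = (33, 22) again — its k=1 value — and the period has length 2.

[33; 3, 66]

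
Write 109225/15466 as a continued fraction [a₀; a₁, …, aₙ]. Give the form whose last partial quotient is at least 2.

109225 = 7·15466 + 963
15466 = 16·963 + 58
963 = 16·58 + 35
58 = 1·35 + 23
35 = 1·23 + 12
23 = 1·12 + 11
12 = 1·11 + 1
11 = 11·1 + 0  (stop)
So 109225/15466 = [7; 16, 16, 1, 1, 1, 1, 11].

[7; 16, 16, 1, 1, 1, 1, 11]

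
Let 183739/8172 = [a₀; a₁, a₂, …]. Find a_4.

183739 = 22·8172 + 3955   →  a_0 = 22
8172 = 2·3955 + 262   →  a_1 = 2
3955 = 15·262 + 25   →  a_2 = 15
262 = 10·25 + 12   →  a_3 = 10
25 = 2·12 + 1   →  a_4 = 2

2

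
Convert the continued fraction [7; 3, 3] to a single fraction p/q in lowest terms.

73/10

Using pₖ = aₖpₖ₋₁ + pₖ₋₂ and qₖ = aₖqₖ₋₁ + qₖ₋₂:
  k=0: a=7, p=7, q=1
  k=1: a=3, p=22, q=3
  k=2: a=3, p=73, q=10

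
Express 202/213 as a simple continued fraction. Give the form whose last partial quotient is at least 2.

202 = 0*213 + 202
213 = 1*202 + 11
202 = 18*11 + 4
11 = 2*4 + 3
4 = 1*3 + 1
3 = 3*1 + 0  (stop)
So 202/213 = [0; 1, 18, 2, 1, 3].

[0; 1, 18, 2, 1, 3]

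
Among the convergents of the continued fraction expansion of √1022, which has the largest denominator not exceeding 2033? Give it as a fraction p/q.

√1022 = [31; 1, 30, 1, 62, …] (period length 4).
Convergents:
  p_0/q_0 = 31/1
  p_1/q_1 = 32/1
  p_2/q_2 = 991/31
  p_3/q_3 = 1023/32
  p_4/q_4 = 64417/2015
  p_5/q_5 = 65440/2047
q_4 = 2015 ≤ 2033 < 2047 = q_5, so the answer is 64417/2015.

64417/2015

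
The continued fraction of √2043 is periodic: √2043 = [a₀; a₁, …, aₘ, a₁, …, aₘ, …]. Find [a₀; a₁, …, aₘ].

a₀ = ⌊√2043⌋ = 45.
With m₀=0, d₀=1 and mₖ₊₁ = dₖaₖ − mₖ, dₖ₊₁ = (n − mₖ₊₁²)/dₖ, aₖ₊₁ = ⌊(a₀+mₖ₊₁)/dₖ₊₁⌋:
  k=1: m=45, d=18, a=5
  k=2: m=45, d=1, a=90
d=1 and a=2a₀=90 at k=2, so the next step gives (m, d) = (45, 18) again — its k=1 value — and the period has length 2.

[45; 5, 90]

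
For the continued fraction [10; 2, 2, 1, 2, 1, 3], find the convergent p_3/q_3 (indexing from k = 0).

Using pₖ = aₖpₖ₋₁ + pₖ₋₂, qₖ = aₖqₖ₋₁ + qₖ₋₂ (with p₋₁=1, p₋₂=0, q₋₁=0, q₋₂=1):
  k=0: a=10, p=10, q=1
  k=1: a=2, p=21, q=2
  k=2: a=2, p=52, q=5
  k=3: a=1, p=73, q=7

73/7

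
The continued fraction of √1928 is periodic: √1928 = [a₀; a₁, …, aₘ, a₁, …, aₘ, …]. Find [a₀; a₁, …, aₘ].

[43; 1, 9, 1, 86]

a₀ = ⌊√1928⌋ = 43.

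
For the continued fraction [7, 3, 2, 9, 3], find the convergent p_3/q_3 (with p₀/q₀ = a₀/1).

Using pₖ = aₖpₖ₋₁ + pₖ₋₂, qₖ = aₖqₖ₋₁ + qₖ₋₂ (with p₋₁=1, p₋₂=0, q₋₁=0, q₋₂=1):
  k=0: a=7, p=7, q=1
  k=1: a=3, p=22, q=3
  k=2: a=2, p=51, q=7
  k=3: a=9, p=481, q=66

481/66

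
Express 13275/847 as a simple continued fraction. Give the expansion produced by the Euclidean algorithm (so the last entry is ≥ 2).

13275 = 15·847 + 570
847 = 1·570 + 277
570 = 2·277 + 16
277 = 17·16 + 5
16 = 3·5 + 1
5 = 5·1 + 0  (stop)
So 13275/847 = [15; 1, 2, 17, 3, 5].

[15; 1, 2, 17, 3, 5]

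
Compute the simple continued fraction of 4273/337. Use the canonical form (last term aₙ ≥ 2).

[12; 1, 2, 8, 3, 4]

4273 = 12*337 + 229
337 = 1*229 + 108
229 = 2*108 + 13
108 = 8*13 + 4
13 = 3*4 + 1
4 = 4*1 + 0  (stop)
So 4273/337 = [12; 1, 2, 8, 3, 4].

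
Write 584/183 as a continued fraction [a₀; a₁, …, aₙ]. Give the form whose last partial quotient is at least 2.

584 = 3·183 + 35
183 = 5·35 + 8
35 = 4·8 + 3
8 = 2·3 + 2
3 = 1·2 + 1
2 = 2·1 + 0  (stop)
So 584/183 = [3; 5, 4, 2, 1, 2].

[3; 5, 4, 2, 1, 2]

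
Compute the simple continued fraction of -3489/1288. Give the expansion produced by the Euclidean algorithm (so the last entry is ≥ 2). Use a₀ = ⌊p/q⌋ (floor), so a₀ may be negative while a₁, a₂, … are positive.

-3489 = -3*1288 + 375
1288 = 3*375 + 163
375 = 2*163 + 49
163 = 3*49 + 16
49 = 3*16 + 1
16 = 16*1 + 0  (stop)
So -3489/1288 = [-3; 3, 2, 3, 3, 16].

[-3; 3, 2, 3, 3, 16]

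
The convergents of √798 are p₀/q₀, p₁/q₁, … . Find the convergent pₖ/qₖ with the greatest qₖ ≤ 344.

√798 = [28; 4, 56, …] (period length 2).
Convergents:
  p_0/q_0 = 28/1
  p_1/q_1 = 113/4
  p_2/q_2 = 6356/225
  p_3/q_3 = 25537/904
q_2 = 225 ≤ 344 < 904 = q_3, so the answer is 6356/225.

6356/225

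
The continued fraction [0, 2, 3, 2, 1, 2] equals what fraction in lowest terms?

27/62

Using pₖ = aₖpₖ₋₁ + pₖ₋₂ and qₖ = aₖqₖ₋₁ + qₖ₋₂:
  k=0: a=0, p=0, q=1
  k=1: a=2, p=1, q=2
  k=2: a=3, p=3, q=7
  k=3: a=2, p=7, q=16
  k=4: a=1, p=10, q=23
  k=5: a=2, p=27, q=62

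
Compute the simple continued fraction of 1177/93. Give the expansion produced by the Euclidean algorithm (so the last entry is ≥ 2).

[12; 1, 1, 1, 9, 1, 2]

1177 = 12*93 + 61
93 = 1*61 + 32
61 = 1*32 + 29
32 = 1*29 + 3
29 = 9*3 + 2
3 = 1*2 + 1
2 = 2*1 + 0  (stop)
So 1177/93 = [12; 1, 1, 1, 9, 1, 2].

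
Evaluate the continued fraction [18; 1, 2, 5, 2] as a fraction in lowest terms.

654/35

Fold from the inside: start with 2/1.
  5 + 1/2 = 11/2
  2 + 2/11 = 24/11
  1 + 11/24 = 35/24
  18 + 24/35 = 654/35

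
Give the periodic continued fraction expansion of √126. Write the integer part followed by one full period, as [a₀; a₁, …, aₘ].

[11; 4, 2, 4, 22]

a₀ = ⌊√126⌋ = 11.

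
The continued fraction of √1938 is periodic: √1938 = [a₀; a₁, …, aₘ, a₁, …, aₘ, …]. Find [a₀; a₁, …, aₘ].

a₀ = ⌊√1938⌋ = 44.
With m₀=0, d₀=1 and mₖ₊₁ = dₖaₖ − mₖ, dₖ₊₁ = (n − mₖ₊₁²)/dₖ, aₖ₊₁ = ⌊(a₀+mₖ₊₁)/dₖ₊₁⌋:
  k=1: m=44, d=2, a=44
  k=2: m=44, d=1, a=88
d=1 and a=2a₀=88 at k=2, so the next step gives (m, d) = (44, 2) again — its k=1 value — and the period has length 2.

[44; 44, 88]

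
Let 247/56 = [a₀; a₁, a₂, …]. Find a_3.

247 = 4·56 + 23   →  a_0 = 4
56 = 2·23 + 10   →  a_1 = 2
23 = 2·10 + 3   →  a_2 = 2
10 = 3·3 + 1   →  a_3 = 3

3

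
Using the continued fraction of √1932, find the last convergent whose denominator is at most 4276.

√1932 = [43; 1, 20, 1, 86, …] (period length 4).
Convergents:
  p_0/q_0 = 43/1
  p_1/q_1 = 44/1
  p_2/q_2 = 923/21
  p_3/q_3 = 967/22
  p_4/q_4 = 84085/1913
  p_5/q_5 = 85052/1935
  p_6/q_6 = 1785125/40613
q_5 = 1935 ≤ 4276 < 40613 = q_6, so the answer is 85052/1935.

85052/1935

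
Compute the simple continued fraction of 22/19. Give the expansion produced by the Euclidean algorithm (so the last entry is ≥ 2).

22 = 1·19 + 3
19 = 6·3 + 1
3 = 3·1 + 0  (stop)
So 22/19 = [1; 6, 3].

[1; 6, 3]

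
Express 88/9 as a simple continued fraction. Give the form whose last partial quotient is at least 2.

88 = 9*9 + 7
9 = 1*7 + 2
7 = 3*2 + 1
2 = 2*1 + 0  (stop)
So 88/9 = [9; 1, 3, 2].

[9; 1, 3, 2]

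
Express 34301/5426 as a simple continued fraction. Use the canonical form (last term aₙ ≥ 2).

34301 = 6*5426 + 1745
5426 = 3*1745 + 191
1745 = 9*191 + 26
191 = 7*26 + 9
26 = 2*9 + 8
9 = 1*8 + 1
8 = 8*1 + 0  (stop)
So 34301/5426 = [6; 3, 9, 7, 2, 1, 8].

[6; 3, 9, 7, 2, 1, 8]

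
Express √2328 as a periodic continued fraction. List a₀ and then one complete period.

[48; 4, 96]

a₀ = ⌊√2328⌋ = 48.
With m₀=0, d₀=1 and mₖ₊₁ = dₖaₖ − mₖ, dₖ₊₁ = (n − mₖ₊₁²)/dₖ, aₖ₊₁ = ⌊(a₀+mₖ₊₁)/dₖ₊₁⌋:
  k=1: m=48, d=24, a=4
  k=2: m=48, d=1, a=96
d=1 and a=2a₀=96 at k=2, so the next step gives (m, d) = (48, 24) again — its k=1 value — and the period has length 2.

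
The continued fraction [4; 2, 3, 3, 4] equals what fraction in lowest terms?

Fold from the inside: start with 4/1.
  3 + 1/4 = 13/4
  3 + 4/13 = 43/13
  2 + 13/43 = 99/43
  4 + 43/99 = 439/99

439/99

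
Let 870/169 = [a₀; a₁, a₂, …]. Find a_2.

1

870 = 5·169 + 25   →  a_0 = 5
169 = 6·25 + 19   →  a_1 = 6
25 = 1·19 + 6   →  a_2 = 1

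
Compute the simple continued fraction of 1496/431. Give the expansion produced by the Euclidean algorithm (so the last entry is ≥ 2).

1496 = 3×431 + 203
431 = 2×203 + 25
203 = 8×25 + 3
25 = 8×3 + 1
3 = 3×1 + 0  (stop)
So 1496/431 = [3; 2, 8, 8, 3].

[3; 2, 8, 8, 3]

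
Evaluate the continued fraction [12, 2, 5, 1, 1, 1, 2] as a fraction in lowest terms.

1221/98

Using pₖ = aₖpₖ₋₁ + pₖ₋₂ and qₖ = aₖqₖ₋₁ + qₖ₋₂:
  k=0: a=12, p=12, q=1
  k=1: a=2, p=25, q=2
  k=2: a=5, p=137, q=11
  k=3: a=1, p=162, q=13
  k=4: a=1, p=299, q=24
  k=5: a=1, p=461, q=37
  k=6: a=2, p=1221, q=98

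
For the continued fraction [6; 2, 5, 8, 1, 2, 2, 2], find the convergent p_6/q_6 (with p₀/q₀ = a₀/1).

Using pₖ = aₖpₖ₋₁ + pₖ₋₂, qₖ = aₖqₖ₋₁ + qₖ₋₂ (with p₋₁=1, p₋₂=0, q₋₁=0, q₋₂=1):
  k=0: a=6, p=6, q=1
  k=1: a=2, p=13, q=2
  k=2: a=5, p=71, q=11
  k=3: a=8, p=581, q=90
  k=4: a=1, p=652, q=101
  k=5: a=2, p=1885, q=292
  k=6: a=2, p=4422, q=685

4422/685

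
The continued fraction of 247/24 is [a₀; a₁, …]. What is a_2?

2

247 = 10·24 + 7   →  a_0 = 10
24 = 3·7 + 3   →  a_1 = 3
7 = 2·3 + 1   →  a_2 = 2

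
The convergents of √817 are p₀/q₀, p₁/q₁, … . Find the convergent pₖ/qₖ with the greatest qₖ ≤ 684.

19408/679

√817 = [28; 1, 1, 2, 1, 1, 56, …] (period length 6).
Convergents:
  p_0/q_0 = 28/1
  p_1/q_1 = 29/1
  p_2/q_2 = 57/2
  p_3/q_3 = 143/5
  p_4/q_4 = 200/7
  p_5/q_5 = 343/12
  p_6/q_6 = 19408/679
  p_7/q_7 = 19751/691
q_6 = 679 ≤ 684 < 691 = q_7, so the answer is 19408/679.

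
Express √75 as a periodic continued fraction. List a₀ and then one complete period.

[8; 1, 1, 1, 16]

a₀ = ⌊√75⌋ = 8.
With m₀=0, d₀=1 and mₖ₊₁ = dₖaₖ − mₖ, dₖ₊₁ = (n − mₖ₊₁²)/dₖ, aₖ₊₁ = ⌊(a₀+mₖ₊₁)/dₖ₊₁⌋:
  k=1: m=8, d=11, a=1
  k=2: m=3, d=6, a=1
  k=3: m=3, d=11, a=1
  k=4: m=8, d=1, a=16
d=1 and a=2a₀=16 at k=4, so the next step gives (m, d) = (8, 11) again — its k=1 value — and the period has length 4.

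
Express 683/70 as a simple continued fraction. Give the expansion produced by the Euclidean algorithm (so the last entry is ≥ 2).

[9; 1, 3, 8, 2]

683 = 9×70 + 53
70 = 1×53 + 17
53 = 3×17 + 2
17 = 8×2 + 1
2 = 2×1 + 0  (stop)
So 683/70 = [9; 1, 3, 8, 2].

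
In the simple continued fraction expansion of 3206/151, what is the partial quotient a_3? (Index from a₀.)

3206 = 21·151 + 35   →  a_0 = 21
151 = 4·35 + 11   →  a_1 = 4
35 = 3·11 + 2   →  a_2 = 3
11 = 5·2 + 1   →  a_3 = 5

5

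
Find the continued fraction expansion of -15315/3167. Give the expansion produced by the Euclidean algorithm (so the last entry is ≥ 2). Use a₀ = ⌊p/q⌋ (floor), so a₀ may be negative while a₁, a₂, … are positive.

-15315 = -5*3167 + 520
3167 = 6*520 + 47
520 = 11*47 + 3
47 = 15*3 + 2
3 = 1*2 + 1
2 = 2*1 + 0  (stop)
So -15315/3167 = [-5; 6, 11, 15, 1, 2].

[-5; 6, 11, 15, 1, 2]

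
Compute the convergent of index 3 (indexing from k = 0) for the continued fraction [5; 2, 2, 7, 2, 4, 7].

200/37

Using pₖ = aₖpₖ₋₁ + pₖ₋₂, qₖ = aₖqₖ₋₁ + qₖ₋₂ (with p₋₁=1, p₋₂=0, q₋₁=0, q₋₂=1):
  k=0: a=5, p=5, q=1
  k=1: a=2, p=11, q=2
  k=2: a=2, p=27, q=5
  k=3: a=7, p=200, q=37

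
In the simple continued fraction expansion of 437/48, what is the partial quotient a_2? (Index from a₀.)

1

437 = 9·48 + 5   →  a_0 = 9
48 = 9·5 + 3   →  a_1 = 9
5 = 1·3 + 2   →  a_2 = 1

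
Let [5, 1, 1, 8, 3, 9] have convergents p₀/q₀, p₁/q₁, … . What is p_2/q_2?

Using pₖ = aₖpₖ₋₁ + pₖ₋₂, qₖ = aₖqₖ₋₁ + qₖ₋₂ (with p₋₁=1, p₋₂=0, q₋₁=0, q₋₂=1):
  k=0: a=5, p=5, q=1
  k=1: a=1, p=6, q=1
  k=2: a=1, p=11, q=2

11/2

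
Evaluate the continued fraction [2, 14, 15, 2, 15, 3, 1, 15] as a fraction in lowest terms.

895314/432289

Fold from the inside: start with 15/1.
  1 + 1/15 = 16/15
  3 + 15/16 = 63/16
  15 + 16/63 = 961/63
  2 + 63/961 = 1985/961
  15 + 961/1985 = 30736/1985
  14 + 1985/30736 = 432289/30736
  2 + 30736/432289 = 895314/432289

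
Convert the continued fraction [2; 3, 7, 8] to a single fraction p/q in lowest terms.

Fold from the inside: start with 8/1.
  7 + 1/8 = 57/8
  3 + 8/57 = 179/57
  2 + 57/179 = 415/179

415/179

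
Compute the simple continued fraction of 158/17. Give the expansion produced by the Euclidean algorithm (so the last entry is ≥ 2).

158 = 9*17 + 5
17 = 3*5 + 2
5 = 2*2 + 1
2 = 2*1 + 0  (stop)
So 158/17 = [9; 3, 2, 2].

[9; 3, 2, 2]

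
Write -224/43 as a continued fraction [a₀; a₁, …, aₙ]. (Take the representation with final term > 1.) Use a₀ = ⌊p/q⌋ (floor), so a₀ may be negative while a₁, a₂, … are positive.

-224 = -6×43 + 34
43 = 1×34 + 9
34 = 3×9 + 7
9 = 1×7 + 2
7 = 3×2 + 1
2 = 2×1 + 0  (stop)
So -224/43 = [-6; 1, 3, 1, 3, 2].

[-6; 1, 3, 1, 3, 2]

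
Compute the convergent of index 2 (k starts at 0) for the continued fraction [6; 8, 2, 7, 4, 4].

104/17

Using pₖ = aₖpₖ₋₁ + pₖ₋₂, qₖ = aₖqₖ₋₁ + qₖ₋₂ (with p₋₁=1, p₋₂=0, q₋₁=0, q₋₂=1):
  k=0: a=6, p=6, q=1
  k=1: a=8, p=49, q=8
  k=2: a=2, p=104, q=17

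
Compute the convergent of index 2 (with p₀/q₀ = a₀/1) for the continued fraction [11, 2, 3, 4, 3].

Using pₖ = aₖpₖ₋₁ + pₖ₋₂, qₖ = aₖqₖ₋₁ + qₖ₋₂ (with p₋₁=1, p₋₂=0, q₋₁=0, q₋₂=1):
  k=0: a=11, p=11, q=1
  k=1: a=2, p=23, q=2
  k=2: a=3, p=80, q=7

80/7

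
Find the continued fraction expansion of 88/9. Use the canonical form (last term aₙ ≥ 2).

[9; 1, 3, 2]

88 = 9×9 + 7
9 = 1×7 + 2
7 = 3×2 + 1
2 = 2×1 + 0  (stop)
So 88/9 = [9; 1, 3, 2].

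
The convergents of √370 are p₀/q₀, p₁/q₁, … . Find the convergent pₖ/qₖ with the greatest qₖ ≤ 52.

√370 = [19; 4, 4, 38, …] (period length 3).
Convergents:
  p_0/q_0 = 19/1
  p_1/q_1 = 77/4
  p_2/q_2 = 327/17
  p_3/q_3 = 12503/650
q_2 = 17 ≤ 52 < 650 = q_3, so the answer is 327/17.

327/17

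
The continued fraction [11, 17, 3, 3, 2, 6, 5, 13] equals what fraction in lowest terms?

Fold from the inside: start with 13/1.
  5 + 1/13 = 66/13
  6 + 13/66 = 409/66
  2 + 66/409 = 884/409
  3 + 409/884 = 3061/884
  3 + 884/3061 = 10067/3061
  17 + 3061/10067 = 174200/10067
  11 + 10067/174200 = 1926267/174200

1926267/174200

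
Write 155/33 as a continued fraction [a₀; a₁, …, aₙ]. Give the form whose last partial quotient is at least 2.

[4; 1, 2, 3, 3]

155 = 4*33 + 23
33 = 1*23 + 10
23 = 2*10 + 3
10 = 3*3 + 1
3 = 3*1 + 0  (stop)
So 155/33 = [4; 1, 2, 3, 3].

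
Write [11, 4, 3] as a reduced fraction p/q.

146/13

Using pₖ = aₖpₖ₋₁ + pₖ₋₂ and qₖ = aₖqₖ₋₁ + qₖ₋₂:
  k=0: a=11, p=11, q=1
  k=1: a=4, p=45, q=4
  k=2: a=3, p=146, q=13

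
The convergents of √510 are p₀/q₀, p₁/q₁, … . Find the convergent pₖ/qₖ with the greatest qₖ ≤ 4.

√510 = [22; 1, 1, 2, 1, 1, 44, …] (period length 6).
Convergents:
  p_0/q_0 = 22/1
  p_1/q_1 = 23/1
  p_2/q_2 = 45/2
  p_3/q_3 = 113/5
q_2 = 2 ≤ 4 < 5 = q_3, so the answer is 45/2.

45/2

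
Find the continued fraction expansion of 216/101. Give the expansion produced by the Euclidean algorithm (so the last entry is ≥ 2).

216 = 2×101 + 14
101 = 7×14 + 3
14 = 4×3 + 2
3 = 1×2 + 1
2 = 2×1 + 0  (stop)
So 216/101 = [2; 7, 4, 1, 2].

[2; 7, 4, 1, 2]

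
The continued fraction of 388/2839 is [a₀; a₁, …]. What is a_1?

7

388 = 0·2839 + 388   →  a_0 = 0
2839 = 7·388 + 123   →  a_1 = 7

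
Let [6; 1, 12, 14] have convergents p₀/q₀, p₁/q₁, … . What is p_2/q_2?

90/13

Using pₖ = aₖpₖ₋₁ + pₖ₋₂, qₖ = aₖqₖ₋₁ + qₖ₋₂ (with p₋₁=1, p₋₂=0, q₋₁=0, q₋₂=1):
  k=0: a=6, p=6, q=1
  k=1: a=1, p=7, q=1
  k=2: a=12, p=90, q=13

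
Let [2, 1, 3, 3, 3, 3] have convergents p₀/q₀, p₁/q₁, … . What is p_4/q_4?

Using pₖ = aₖpₖ₋₁ + pₖ₋₂, qₖ = aₖqₖ₋₁ + qₖ₋₂ (with p₋₁=1, p₋₂=0, q₋₁=0, q₋₂=1):
  k=0: a=2, p=2, q=1
  k=1: a=1, p=3, q=1
  k=2: a=3, p=11, q=4
  k=3: a=3, p=36, q=13
  k=4: a=3, p=119, q=43

119/43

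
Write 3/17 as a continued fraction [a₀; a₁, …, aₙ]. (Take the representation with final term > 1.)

[0; 5, 1, 2]

3 = 0×17 + 3
17 = 5×3 + 2
3 = 1×2 + 1
2 = 2×1 + 0  (stop)
So 3/17 = [0; 5, 1, 2].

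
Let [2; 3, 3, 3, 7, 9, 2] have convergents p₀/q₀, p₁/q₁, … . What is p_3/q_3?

76/33

Using pₖ = aₖpₖ₋₁ + pₖ₋₂, qₖ = aₖqₖ₋₁ + qₖ₋₂ (with p₋₁=1, p₋₂=0, q₋₁=0, q₋₂=1):
  k=0: a=2, p=2, q=1
  k=1: a=3, p=7, q=3
  k=2: a=3, p=23, q=10
  k=3: a=3, p=76, q=33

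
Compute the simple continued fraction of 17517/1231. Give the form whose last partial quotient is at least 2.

17517 = 14×1231 + 283
1231 = 4×283 + 99
283 = 2×99 + 85
99 = 1×85 + 14
85 = 6×14 + 1
14 = 14×1 + 0  (stop)
So 17517/1231 = [14; 4, 2, 1, 6, 14].

[14; 4, 2, 1, 6, 14]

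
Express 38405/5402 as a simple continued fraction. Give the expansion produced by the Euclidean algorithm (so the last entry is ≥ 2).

38405 = 7·5402 + 591
5402 = 9·591 + 83
591 = 7·83 + 10
83 = 8·10 + 3
10 = 3·3 + 1
3 = 3·1 + 0  (stop)
So 38405/5402 = [7; 9, 7, 8, 3, 3].

[7; 9, 7, 8, 3, 3]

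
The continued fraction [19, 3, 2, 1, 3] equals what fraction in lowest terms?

714/37

Using pₖ = aₖpₖ₋₁ + pₖ₋₂ and qₖ = aₖqₖ₋₁ + qₖ₋₂:
  k=0: a=19, p=19, q=1
  k=1: a=3, p=58, q=3
  k=2: a=2, p=135, q=7
  k=3: a=1, p=193, q=10
  k=4: a=3, p=714, q=37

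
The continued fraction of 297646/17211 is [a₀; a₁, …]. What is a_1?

3

297646 = 17·17211 + 5059   →  a_0 = 17
17211 = 3·5059 + 2034   →  a_1 = 3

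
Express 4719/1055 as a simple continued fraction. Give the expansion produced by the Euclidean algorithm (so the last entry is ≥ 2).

4719 = 4×1055 + 499
1055 = 2×499 + 57
499 = 8×57 + 43
57 = 1×43 + 14
43 = 3×14 + 1
14 = 14×1 + 0  (stop)
So 4719/1055 = [4; 2, 8, 1, 3, 14].

[4; 2, 8, 1, 3, 14]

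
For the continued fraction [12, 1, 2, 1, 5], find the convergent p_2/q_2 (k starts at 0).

38/3

Using pₖ = aₖpₖ₋₁ + pₖ₋₂, qₖ = aₖqₖ₋₁ + qₖ₋₂ (with p₋₁=1, p₋₂=0, q₋₁=0, q₋₂=1):
  k=0: a=12, p=12, q=1
  k=1: a=1, p=13, q=1
  k=2: a=2, p=38, q=3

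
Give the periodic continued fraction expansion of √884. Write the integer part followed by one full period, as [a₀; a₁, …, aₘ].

a₀ = ⌊√884⌋ = 29.
With m₀=0, d₀=1 and mₖ₊₁ = dₖaₖ − mₖ, dₖ₊₁ = (n − mₖ₊₁²)/dₖ, aₖ₊₁ = ⌊(a₀+mₖ₊₁)/dₖ₊₁⌋:
  k=1: m=29, d=43, a=1
  k=2: m=14, d=16, a=2
  k=3: m=18, d=35, a=1
  k=4: m=17, d=17, a=2
  k=5: m=17, d=35, a=1
  k=6: m=18, d=16, a=2
  k=7: m=14, d=43, a=1
  k=8: m=29, d=1, a=58
d=1 and a=2a₀=58 at k=8, so the next step gives (m, d) = (29, 43) again — its k=1 value — and the period has length 8.

[29; 1, 2, 1, 2, 1, 2, 1, 58]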